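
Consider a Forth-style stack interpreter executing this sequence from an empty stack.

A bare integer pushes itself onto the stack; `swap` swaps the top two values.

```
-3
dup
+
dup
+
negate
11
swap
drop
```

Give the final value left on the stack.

-3      [-3]
dup     [-3, -3]
+       [-6]
dup     [-6, -6]
+       [-12]
negate  [12]
11      [12, 11]
swap    [11, 12]
drop    [11]

11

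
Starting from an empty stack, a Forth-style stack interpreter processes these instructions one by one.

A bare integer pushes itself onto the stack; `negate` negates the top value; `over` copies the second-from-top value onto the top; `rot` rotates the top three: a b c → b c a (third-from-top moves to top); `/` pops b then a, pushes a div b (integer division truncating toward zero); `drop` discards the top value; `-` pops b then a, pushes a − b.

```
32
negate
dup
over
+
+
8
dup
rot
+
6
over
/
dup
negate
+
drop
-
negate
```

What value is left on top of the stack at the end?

32     → [32]
negate → [-32]
dup    → [-32, -32]
over   → [-32, -32, -32]
+      → [-32, -64]
+      → [-96]
8      → [-96, 8]
dup    → [-96, 8, 8]
rot    → [8, 8, -96]
+      → [8, -88]
6      → [8, -88, 6]
over   → [8, -88, 6, -88]
/      → [8, -88, 0]
dup    → [8, -88, 0, 0]
negate → [8, -88, 0, 0]
+      → [8, -88, 0]
drop   → [8, -88]
-      → [96]
negate → [-96]

-96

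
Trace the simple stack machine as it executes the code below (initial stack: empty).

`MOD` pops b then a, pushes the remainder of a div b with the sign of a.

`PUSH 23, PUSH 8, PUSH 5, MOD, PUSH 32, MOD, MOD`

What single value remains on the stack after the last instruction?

2

PUSH 23 → 23
PUSH 8  → 23 8
PUSH 5  → 23 8 5
MOD     → 23 3
PUSH 32 → 23 3 32
MOD     → 23 3
MOD     → 2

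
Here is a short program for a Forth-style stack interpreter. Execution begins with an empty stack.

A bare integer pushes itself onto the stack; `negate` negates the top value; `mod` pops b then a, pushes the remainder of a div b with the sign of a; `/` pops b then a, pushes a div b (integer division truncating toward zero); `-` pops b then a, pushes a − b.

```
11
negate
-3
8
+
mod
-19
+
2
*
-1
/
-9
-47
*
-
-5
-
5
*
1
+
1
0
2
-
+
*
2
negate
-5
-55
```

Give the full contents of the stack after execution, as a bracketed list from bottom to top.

11     → [11]
negate → [-11]
-3     → [-11, -3]
8      → [-11, -3, 8]
+      → [-11, 5]
mod    → [-1]
-19    → [-1, -19]
+      → [-20]
2      → [-20, 2]
*      → [-40]
-1     → [-40, -1]
/      → [40]
-9     → [40, -9]
-47    → [40, -9, -47]
*      → [40, 423]
-      → [-383]
-5     → [-383, -5]
-      → [-378]
5      → [-378, 5]
*      → [-1890]
1      → [-1890, 1]
+      → [-1889]
1      → [-1889, 1]
0      → [-1889, 1, 0]
2      → [-1889, 1, 0, 2]
-      → [-1889, 1, -2]
+      → [-1889, -1]
*      → [1889]
2      → [1889, 2]
negate → [1889, -2]
-5     → [1889, -2, -5]
-55    → [1889, -2, -5, -55]

[1889, -2, -5, -55]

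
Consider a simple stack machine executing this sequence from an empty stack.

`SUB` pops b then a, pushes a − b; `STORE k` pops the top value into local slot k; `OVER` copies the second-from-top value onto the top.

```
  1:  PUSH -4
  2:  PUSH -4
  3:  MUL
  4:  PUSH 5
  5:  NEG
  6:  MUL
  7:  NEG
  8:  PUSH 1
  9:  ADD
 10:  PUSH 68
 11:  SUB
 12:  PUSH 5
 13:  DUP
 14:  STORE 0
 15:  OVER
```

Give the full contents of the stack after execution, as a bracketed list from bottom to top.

PUSH -4 -> -4
PUSH -4 -> -4 -4
MUL     -> 16
PUSH 5  -> 16 5
NEG     -> 16 -5
MUL     -> -80
NEG     -> 80
PUSH 1  -> 80 1
ADD     -> 81
PUSH 68 -> 81 68
SUB     -> 13
PUSH 5  -> 13 5
DUP     -> 13 5 5
STORE 0 -> 13 5
OVER    -> 13 5 13

[13, 5, 13]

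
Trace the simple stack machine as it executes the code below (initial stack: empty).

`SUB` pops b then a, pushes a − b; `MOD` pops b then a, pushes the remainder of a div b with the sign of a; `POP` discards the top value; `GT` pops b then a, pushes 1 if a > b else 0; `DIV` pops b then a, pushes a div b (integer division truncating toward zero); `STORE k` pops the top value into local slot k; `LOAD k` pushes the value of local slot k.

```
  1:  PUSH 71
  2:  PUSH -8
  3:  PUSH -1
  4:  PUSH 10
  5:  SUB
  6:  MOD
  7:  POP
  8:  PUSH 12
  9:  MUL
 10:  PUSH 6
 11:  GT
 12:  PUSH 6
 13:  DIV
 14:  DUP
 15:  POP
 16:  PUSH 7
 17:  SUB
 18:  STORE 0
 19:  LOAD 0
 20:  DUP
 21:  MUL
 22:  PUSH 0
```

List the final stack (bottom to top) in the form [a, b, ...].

PUSH 71  [71]
PUSH -8  [71, -8]
PUSH -1  [71, -8, -1]
PUSH 10  [71, -8, -1, 10]
SUB      [71, -8, -11]
MOD      [71, -8]
POP      [71]
PUSH 12  [71, 12]
MUL      [852]
PUSH 6   [852, 6]
GT       [1]
PUSH 6   [1, 6]
DIV      [0]
DUP      [0, 0]
POP      [0]
PUSH 7   [0, 7]
SUB      [-7]
STORE 0  []
LOAD 0   [-7]
DUP      [-7, -7]
MUL      [49]
PUSH 0   [49, 0]

[49, 0]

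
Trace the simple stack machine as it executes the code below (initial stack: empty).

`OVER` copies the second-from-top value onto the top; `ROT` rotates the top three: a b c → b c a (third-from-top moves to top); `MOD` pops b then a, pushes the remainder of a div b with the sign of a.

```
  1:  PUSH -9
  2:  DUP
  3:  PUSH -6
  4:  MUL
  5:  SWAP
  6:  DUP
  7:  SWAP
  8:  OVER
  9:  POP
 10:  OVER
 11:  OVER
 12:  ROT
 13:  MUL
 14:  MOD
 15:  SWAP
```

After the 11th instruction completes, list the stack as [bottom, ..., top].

[54, -9, -9, -9, -9]

PUSH -9 -> [-9]
DUP     -> [-9, -9]
PUSH -6 -> [-9, -9, -6]
MUL     -> [-9, 54]
SWAP    -> [54, -9]
DUP     -> [54, -9, -9]
SWAP    -> [54, -9, -9]
OVER    -> [54, -9, -9, -9]
POP     -> [54, -9, -9]
OVER    -> [54, -9, -9, -9]
OVER    -> [54, -9, -9, -9, -9]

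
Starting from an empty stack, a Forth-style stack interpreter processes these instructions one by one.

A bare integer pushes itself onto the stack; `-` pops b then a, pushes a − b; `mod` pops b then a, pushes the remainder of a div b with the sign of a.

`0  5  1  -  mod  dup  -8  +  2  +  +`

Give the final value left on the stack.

-6

0   : [0]
5   : [0, 5]
1   : [0, 5, 1]
-   : [0, 4]
mod : [0]
dup : [0, 0]
-8  : [0, 0, -8]
+   : [0, -8]
2   : [0, -8, 2]
+   : [0, -6]
+   : [-6]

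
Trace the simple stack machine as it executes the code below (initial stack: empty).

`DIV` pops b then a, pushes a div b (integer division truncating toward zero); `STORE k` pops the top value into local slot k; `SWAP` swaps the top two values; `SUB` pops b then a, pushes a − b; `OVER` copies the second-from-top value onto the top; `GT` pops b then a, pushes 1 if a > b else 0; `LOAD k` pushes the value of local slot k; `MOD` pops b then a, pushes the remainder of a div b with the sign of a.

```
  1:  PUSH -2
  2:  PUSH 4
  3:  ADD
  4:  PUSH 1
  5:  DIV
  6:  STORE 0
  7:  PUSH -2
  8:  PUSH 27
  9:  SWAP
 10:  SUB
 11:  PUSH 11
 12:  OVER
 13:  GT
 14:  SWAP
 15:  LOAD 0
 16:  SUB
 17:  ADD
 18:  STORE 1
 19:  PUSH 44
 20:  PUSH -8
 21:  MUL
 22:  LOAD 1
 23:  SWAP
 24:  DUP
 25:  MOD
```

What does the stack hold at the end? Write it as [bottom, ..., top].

PUSH -2  -2
PUSH 4   -2 4
ADD      2
PUSH 1   2 1
DIV      2
STORE 0  (empty)
PUSH -2  -2
PUSH 27  -2 27
SWAP     27 -2
SUB      29
PUSH 11  29 11
OVER     29 11 29
GT       29 0
SWAP     0 29
LOAD 0   0 29 2
SUB      0 27
ADD      27
STORE 1  (empty)
PUSH 44  44
PUSH -8  44 -8
MUL      -352
LOAD 1   -352 27
SWAP     27 -352
DUP      27 -352 -352
MOD      27 0

[27, 0]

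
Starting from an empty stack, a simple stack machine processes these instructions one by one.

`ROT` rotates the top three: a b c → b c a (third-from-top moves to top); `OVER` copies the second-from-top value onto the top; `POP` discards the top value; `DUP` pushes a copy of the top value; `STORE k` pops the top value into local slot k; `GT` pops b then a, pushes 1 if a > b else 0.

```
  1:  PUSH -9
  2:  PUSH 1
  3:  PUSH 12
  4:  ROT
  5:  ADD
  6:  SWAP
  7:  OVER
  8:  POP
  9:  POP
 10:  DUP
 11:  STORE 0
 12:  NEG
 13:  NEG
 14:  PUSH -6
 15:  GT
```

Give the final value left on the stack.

PUSH -9 : -9
PUSH 1  : -9 1
PUSH 12 : -9 1 12
ROT     : 1 12 -9
ADD     : 1 3
SWAP    : 3 1
OVER    : 3 1 3
POP     : 3 1
POP     : 3
DUP     : 3 3
STORE 0 : 3
NEG     : -3
NEG     : 3
PUSH -6 : 3 -6
GT      : 1

1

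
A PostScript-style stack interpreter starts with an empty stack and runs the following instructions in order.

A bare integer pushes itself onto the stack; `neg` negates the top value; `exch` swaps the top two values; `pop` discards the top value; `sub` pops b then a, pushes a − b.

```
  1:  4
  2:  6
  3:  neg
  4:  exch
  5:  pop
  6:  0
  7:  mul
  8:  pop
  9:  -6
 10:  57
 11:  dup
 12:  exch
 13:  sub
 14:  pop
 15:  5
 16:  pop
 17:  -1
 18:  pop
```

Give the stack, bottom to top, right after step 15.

[-6, 5]

4    : 4
6    : 4 6
neg  : 4 -6
exch : -6 4
pop  : -6
0    : -6 0
mul  : 0
pop  : (empty)
-6   : -6
57   : -6 57
dup  : -6 57 57
exch : -6 57 57
sub  : -6 0
pop  : -6
5    : -6 5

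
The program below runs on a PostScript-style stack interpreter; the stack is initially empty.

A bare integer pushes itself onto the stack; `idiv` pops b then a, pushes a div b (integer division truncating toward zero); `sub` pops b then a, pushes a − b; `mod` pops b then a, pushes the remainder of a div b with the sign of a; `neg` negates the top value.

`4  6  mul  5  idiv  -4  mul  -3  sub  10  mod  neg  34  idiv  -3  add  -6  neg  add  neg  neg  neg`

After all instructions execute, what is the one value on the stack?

-3

4    : 4
6    : 4 6
mul  : 24
5    : 24 5
idiv : 4
-4   : 4 -4
mul  : -16
-3   : -16 -3
sub  : -13
10   : -13 10
mod  : -3
neg  : 3
34   : 3 34
idiv : 0
-3   : 0 -3
add  : -3
-6   : -3 -6
neg  : -3 6
add  : 3
neg  : -3
neg  : 3
neg  : -3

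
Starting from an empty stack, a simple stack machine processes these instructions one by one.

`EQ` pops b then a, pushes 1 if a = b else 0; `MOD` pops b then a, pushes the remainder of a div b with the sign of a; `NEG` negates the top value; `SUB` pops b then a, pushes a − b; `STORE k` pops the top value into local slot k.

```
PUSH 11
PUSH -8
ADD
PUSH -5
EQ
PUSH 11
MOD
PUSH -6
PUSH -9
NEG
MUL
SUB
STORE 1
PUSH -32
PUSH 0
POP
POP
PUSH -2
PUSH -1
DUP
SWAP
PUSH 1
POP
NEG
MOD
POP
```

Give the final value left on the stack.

-2

PUSH 11  : 11
PUSH -8  : 11 -8
ADD      : 3
PUSH -5  : 3 -5
EQ       : 0
PUSH 11  : 0 11
MOD      : 0
PUSH -6  : 0 -6
PUSH -9  : 0 -6 -9
NEG      : 0 -6 9
MUL      : 0 -54
SUB      : 54
STORE 1  : (empty)
PUSH -32 : -32
PUSH 0   : -32 0
POP      : -32
POP      : (empty)
PUSH -2  : -2
PUSH -1  : -2 -1
DUP      : -2 -1 -1
SWAP     : -2 -1 -1
PUSH 1   : -2 -1 -1 1
POP      : -2 -1 -1
NEG      : -2 -1 1
MOD      : -2 0
POP      : -2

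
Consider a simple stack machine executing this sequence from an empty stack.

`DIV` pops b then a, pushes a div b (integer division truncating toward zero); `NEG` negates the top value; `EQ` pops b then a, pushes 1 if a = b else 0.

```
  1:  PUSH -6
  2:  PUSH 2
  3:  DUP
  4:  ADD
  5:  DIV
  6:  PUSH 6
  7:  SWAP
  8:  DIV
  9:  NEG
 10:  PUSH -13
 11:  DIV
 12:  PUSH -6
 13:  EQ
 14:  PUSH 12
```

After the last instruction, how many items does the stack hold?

2

PUSH -6  → -6
PUSH 2   → -6 2
DUP      → -6 2 2
ADD      → -6 4
DIV      → -1
PUSH 6   → -1 6
SWAP     → 6 -1
DIV      → -6
NEG      → 6
PUSH -13 → 6 -13
DIV      → 0
PUSH -6  → 0 -6
EQ       → 0
PUSH 12  → 0 12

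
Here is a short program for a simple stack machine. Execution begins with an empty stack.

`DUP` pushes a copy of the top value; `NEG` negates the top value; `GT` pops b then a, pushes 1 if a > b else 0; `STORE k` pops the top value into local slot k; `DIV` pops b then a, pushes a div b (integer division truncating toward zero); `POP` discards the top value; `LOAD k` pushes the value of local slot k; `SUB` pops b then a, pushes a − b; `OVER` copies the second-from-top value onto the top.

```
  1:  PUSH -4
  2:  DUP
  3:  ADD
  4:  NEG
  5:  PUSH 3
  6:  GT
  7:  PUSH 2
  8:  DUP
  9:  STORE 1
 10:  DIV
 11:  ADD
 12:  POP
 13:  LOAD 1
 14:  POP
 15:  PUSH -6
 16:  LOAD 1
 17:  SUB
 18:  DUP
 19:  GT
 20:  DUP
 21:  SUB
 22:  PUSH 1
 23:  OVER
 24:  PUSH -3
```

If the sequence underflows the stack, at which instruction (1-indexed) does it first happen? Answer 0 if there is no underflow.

11

PUSH -4 -> [-4]
DUP     -> [-4, -4]
ADD     -> [-8]
NEG     -> [8]
PUSH 3  -> [8, 3]
GT      -> [1]
PUSH 2  -> [1, 2]
DUP     -> [1, 2, 2]
STORE 1 -> [1, 2]
DIV     -> [0]
ADD  — needs 2 operands, stack has 1 → underflow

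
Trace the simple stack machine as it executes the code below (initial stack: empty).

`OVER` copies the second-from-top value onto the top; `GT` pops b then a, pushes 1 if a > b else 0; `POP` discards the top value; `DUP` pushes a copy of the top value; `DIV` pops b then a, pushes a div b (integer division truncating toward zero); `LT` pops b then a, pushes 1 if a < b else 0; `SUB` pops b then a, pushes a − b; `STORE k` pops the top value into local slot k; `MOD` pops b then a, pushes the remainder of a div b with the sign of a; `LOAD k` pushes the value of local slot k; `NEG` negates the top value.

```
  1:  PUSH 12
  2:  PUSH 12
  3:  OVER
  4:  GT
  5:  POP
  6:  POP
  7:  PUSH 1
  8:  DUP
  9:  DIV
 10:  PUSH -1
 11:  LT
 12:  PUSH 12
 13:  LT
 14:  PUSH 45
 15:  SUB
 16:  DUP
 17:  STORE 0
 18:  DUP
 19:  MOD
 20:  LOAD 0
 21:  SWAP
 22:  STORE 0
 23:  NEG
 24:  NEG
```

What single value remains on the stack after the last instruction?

-44

PUSH 12 : [12]
PUSH 12 : [12, 12]
OVER    : [12, 12, 12]
GT      : [12, 0]
POP     : [12]
POP     : []
PUSH 1  : [1]
DUP     : [1, 1]
DIV     : [1]
PUSH -1 : [1, -1]
LT      : [0]
PUSH 12 : [0, 12]
LT      : [1]
PUSH 45 : [1, 45]
SUB     : [-44]
DUP     : [-44, -44]
STORE 0 : [-44]
DUP     : [-44, -44]
MOD     : [0]
LOAD 0  : [0, -44]
SWAP    : [-44, 0]
STORE 0 : [-44]
NEG     : [44]
NEG     : [-44]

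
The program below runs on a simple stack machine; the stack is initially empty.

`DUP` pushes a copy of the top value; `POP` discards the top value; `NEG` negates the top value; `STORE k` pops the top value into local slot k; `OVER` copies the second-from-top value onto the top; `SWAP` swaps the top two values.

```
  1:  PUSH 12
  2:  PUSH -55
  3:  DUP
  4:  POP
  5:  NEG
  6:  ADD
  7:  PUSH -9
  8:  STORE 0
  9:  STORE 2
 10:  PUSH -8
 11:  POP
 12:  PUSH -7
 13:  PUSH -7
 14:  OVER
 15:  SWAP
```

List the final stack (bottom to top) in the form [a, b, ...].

PUSH 12   12
PUSH -55  12 -55
DUP       12 -55 -55
POP       12 -55
NEG       12 55
ADD       67
PUSH -9   67 -9
STORE 0   67
STORE 2   (empty)
PUSH -8   -8
POP       (empty)
PUSH -7   -7
PUSH -7   -7 -7
OVER      -7 -7 -7
SWAP      -7 -7 -7

[-7, -7, -7]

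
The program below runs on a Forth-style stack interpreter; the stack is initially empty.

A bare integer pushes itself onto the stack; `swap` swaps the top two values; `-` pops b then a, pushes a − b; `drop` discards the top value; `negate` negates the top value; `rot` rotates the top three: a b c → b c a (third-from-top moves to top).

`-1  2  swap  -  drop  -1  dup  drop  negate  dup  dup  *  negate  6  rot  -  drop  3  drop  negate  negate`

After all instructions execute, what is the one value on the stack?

-1     -> -1
2      -> -1 2
swap   -> 2 -1
-      -> 3
drop   -> (empty)
-1     -> -1
dup    -> -1 -1
drop   -> -1
negate -> 1
dup    -> 1 1
dup    -> 1 1 1
*      -> 1 1
negate -> 1 -1
6      -> 1 -1 6
rot    -> -1 6 1
-      -> -1 5
drop   -> -1
3      -> -1 3
drop   -> -1
negate -> 1
negate -> -1

-1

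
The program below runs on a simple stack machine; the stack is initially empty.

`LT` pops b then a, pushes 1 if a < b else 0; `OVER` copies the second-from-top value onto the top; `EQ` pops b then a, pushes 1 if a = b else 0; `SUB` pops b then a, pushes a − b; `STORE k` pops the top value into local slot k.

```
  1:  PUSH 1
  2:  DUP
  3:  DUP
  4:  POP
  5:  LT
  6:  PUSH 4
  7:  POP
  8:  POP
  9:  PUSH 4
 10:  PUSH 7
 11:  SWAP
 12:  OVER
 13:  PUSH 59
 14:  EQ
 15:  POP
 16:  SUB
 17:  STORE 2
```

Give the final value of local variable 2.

PUSH 1  → 1
DUP     → 1 1
DUP     → 1 1 1
POP     → 1 1
LT      → 0
PUSH 4  → 0 4
POP     → 0
POP     → (empty)
PUSH 4  → 4
PUSH 7  → 4 7
SWAP    → 7 4
OVER    → 7 4 7
PUSH 59 → 7 4 7 59
EQ      → 7 4 0
POP     → 7 4
SUB     → 3
STORE 2 → (empty)

3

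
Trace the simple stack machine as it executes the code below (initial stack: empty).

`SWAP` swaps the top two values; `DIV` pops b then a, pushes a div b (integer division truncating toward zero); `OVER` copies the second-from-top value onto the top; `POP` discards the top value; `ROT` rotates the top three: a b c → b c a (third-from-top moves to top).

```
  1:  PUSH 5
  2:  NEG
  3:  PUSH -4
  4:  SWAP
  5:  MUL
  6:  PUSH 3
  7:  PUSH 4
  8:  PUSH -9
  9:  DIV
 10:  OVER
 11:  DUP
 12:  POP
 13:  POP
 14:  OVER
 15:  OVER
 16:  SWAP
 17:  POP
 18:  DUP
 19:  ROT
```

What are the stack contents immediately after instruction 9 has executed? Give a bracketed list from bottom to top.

PUSH 5  → [5]
NEG     → [-5]
PUSH -4 → [-5, -4]
SWAP    → [-4, -5]
MUL     → [20]
PUSH 3  → [20, 3]
PUSH 4  → [20, 3, 4]
PUSH -9 → [20, 3, 4, -9]
DIV     → [20, 3, 0]

[20, 3, 0]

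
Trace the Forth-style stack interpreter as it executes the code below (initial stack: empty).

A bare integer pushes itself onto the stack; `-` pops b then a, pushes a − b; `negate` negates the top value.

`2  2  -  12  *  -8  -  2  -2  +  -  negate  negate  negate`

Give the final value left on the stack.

2      : [2]
2      : [2, 2]
-      : [0]
12     : [0, 12]
*      : [0]
-8     : [0, -8]
-      : [8]
2      : [8, 2]
-2     : [8, 2, -2]
+      : [8, 0]
-      : [8]
negate : [-8]
negate : [8]
negate : [-8]

-8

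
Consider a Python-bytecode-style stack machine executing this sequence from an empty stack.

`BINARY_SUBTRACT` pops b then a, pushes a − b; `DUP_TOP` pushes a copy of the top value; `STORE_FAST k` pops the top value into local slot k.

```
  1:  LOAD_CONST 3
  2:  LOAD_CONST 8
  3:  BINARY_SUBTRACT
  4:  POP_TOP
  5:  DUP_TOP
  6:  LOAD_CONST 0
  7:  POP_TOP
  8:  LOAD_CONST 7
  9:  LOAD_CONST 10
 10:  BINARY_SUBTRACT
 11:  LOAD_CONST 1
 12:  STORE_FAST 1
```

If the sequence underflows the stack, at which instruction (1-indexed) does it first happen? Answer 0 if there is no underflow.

LOAD_CONST 3     3
LOAD_CONST 8     3 8
BINARY_SUBTRACT  -5
POP_TOP          (empty)
DUP_TOP  — needs 1 operand, stack has 0 → underflow

5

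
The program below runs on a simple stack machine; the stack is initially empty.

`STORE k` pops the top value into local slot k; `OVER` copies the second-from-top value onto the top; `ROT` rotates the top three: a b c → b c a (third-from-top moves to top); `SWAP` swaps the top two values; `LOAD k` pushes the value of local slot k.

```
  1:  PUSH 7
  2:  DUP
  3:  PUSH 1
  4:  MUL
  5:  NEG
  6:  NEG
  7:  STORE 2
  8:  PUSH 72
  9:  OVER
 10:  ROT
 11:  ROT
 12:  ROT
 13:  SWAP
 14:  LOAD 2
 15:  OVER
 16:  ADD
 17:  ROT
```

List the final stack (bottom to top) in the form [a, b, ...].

[7, 72, 79, 7]

PUSH 7   7
DUP      7 7
PUSH 1   7 7 1
MUL      7 7
NEG      7 -7
NEG      7 7
STORE 2  7
PUSH 72  7 72
OVER     7 72 7
ROT      72 7 7
ROT      7 7 72
ROT      7 72 7
SWAP     7 7 72
LOAD 2   7 7 72 7
OVER     7 7 72 7 72
ADD      7 7 72 79
ROT      7 72 79 7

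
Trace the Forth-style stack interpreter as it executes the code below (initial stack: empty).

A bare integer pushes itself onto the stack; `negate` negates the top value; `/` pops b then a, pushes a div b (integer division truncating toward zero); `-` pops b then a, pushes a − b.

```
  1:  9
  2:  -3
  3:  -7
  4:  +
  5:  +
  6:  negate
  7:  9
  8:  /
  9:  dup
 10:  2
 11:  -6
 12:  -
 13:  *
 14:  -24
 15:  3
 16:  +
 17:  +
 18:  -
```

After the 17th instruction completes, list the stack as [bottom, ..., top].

[0, -21]

9      → [9]
-3     → [9, -3]
-7     → [9, -3, -7]
+      → [9, -10]
+      → [-1]
negate → [1]
9      → [1, 9]
/      → [0]
dup    → [0, 0]
2      → [0, 0, 2]
-6     → [0, 0, 2, -6]
-      → [0, 0, 8]
*      → [0, 0]
-24    → [0, 0, -24]
3      → [0, 0, -24, 3]
+      → [0, 0, -21]
+      → [0, -21]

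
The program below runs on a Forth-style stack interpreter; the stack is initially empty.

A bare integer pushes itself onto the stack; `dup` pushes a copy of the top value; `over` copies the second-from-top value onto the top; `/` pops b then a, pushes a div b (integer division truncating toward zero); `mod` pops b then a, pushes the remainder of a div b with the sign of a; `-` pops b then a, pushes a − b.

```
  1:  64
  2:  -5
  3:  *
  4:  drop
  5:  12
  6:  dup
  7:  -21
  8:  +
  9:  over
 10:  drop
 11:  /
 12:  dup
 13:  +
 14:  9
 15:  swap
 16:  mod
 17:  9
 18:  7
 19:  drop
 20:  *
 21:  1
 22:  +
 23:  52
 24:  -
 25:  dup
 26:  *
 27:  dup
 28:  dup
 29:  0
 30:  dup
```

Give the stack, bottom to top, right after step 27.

64   : 64
-5   : 64 -5
*    : -320
drop : (empty)
12   : 12
dup  : 12 12
-21  : 12 12 -21
+    : 12 -9
over : 12 -9 12
drop : 12 -9
/    : -1
dup  : -1 -1
+    : -2
9    : -2 9
swap : 9 -2
mod  : 1
9    : 1 9
7    : 1 9 7
drop : 1 9
*    : 9
1    : 9 1
+    : 10
52   : 10 52
-    : -42
dup  : -42 -42
*    : 1764
dup  : 1764 1764

[1764, 1764]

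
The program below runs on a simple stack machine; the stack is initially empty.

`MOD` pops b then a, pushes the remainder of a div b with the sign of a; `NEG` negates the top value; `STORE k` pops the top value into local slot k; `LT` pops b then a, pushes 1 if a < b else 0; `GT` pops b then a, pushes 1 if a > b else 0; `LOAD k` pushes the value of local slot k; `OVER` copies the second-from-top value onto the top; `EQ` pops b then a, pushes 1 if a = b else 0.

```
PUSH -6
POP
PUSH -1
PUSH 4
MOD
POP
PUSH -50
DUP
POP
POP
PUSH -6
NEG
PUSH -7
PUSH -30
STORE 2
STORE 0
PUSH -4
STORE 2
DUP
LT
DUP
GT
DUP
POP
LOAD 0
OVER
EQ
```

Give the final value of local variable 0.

-7

PUSH -6  → [-6]
POP      → []
PUSH -1  → [-1]
PUSH 4   → [-1, 4]
MOD      → [-1]
POP      → []
PUSH -50 → [-50]
DUP      → [-50, -50]
POP      → [-50]
POP      → []
PUSH -6  → [-6]
NEG      → [6]
PUSH -7  → [6, -7]
PUSH -30 → [6, -7, -30]
STORE 2  → [6, -7]
STORE 0  → [6]
PUSH -4  → [6, -4]
STORE 2  → [6]
DUP      → [6, 6]
LT       → [0]
DUP      → [0, 0]
GT       → [0]
DUP      → [0, 0]
POP      → [0]
LOAD 0   → [0, -7]
OVER     → [0, -7, 0]
EQ       → [0, 0]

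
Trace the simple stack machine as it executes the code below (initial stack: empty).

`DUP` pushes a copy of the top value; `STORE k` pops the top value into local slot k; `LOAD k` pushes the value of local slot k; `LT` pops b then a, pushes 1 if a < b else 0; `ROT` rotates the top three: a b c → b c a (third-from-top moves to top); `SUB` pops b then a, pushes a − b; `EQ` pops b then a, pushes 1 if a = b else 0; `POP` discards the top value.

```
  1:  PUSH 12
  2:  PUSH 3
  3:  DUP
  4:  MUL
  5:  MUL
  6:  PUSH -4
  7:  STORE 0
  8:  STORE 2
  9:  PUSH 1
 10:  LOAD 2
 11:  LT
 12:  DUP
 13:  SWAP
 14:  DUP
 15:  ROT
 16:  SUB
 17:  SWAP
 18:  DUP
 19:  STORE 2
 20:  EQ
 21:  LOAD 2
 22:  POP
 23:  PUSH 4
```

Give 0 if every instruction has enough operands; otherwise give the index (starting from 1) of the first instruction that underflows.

PUSH 12 -> 12
PUSH 3  -> 12 3
DUP     -> 12 3 3
MUL     -> 12 9
MUL     -> 108
PUSH -4 -> 108 -4
STORE 0 -> 108
STORE 2 -> (empty)
PUSH 1  -> 1
LOAD 2  -> 1 108
LT      -> 1
DUP     -> 1 1
SWAP    -> 1 1
DUP     -> 1 1 1
ROT     -> 1 1 1
SUB     -> 1 0
SWAP    -> 0 1
DUP     -> 0 1 1
STORE 2 -> 0 1
EQ      -> 0
LOAD 2  -> 0 1
POP     -> 0
PUSH 4  -> 0 4

0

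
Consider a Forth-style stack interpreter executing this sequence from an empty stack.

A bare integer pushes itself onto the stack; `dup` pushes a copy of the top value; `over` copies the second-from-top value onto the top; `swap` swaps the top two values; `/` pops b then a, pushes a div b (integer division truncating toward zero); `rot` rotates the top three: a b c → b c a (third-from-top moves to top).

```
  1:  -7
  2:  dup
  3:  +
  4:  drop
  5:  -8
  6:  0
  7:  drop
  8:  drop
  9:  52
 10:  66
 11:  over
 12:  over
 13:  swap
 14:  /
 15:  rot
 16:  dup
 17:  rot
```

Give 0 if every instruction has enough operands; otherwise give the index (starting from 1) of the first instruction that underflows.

0

-7   : [-7]
dup  : [-7, -7]
+    : [-14]
drop : []
-8   : [-8]
0    : [-8, 0]
drop : [-8]
drop : []
52   : [52]
66   : [52, 66]
over : [52, 66, 52]
over : [52, 66, 52, 66]
swap : [52, 66, 66, 52]
/    : [52, 66, 1]
rot  : [66, 1, 52]
dup  : [66, 1, 52, 52]
rot  : [66, 52, 52, 1]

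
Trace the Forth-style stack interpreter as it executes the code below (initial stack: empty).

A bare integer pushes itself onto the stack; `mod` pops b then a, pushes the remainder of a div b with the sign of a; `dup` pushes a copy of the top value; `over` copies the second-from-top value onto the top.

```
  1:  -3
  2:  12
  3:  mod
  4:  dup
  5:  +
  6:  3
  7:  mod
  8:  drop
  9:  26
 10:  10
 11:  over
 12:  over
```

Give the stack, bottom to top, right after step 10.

[26, 10]

-3   → -3
12   → -3 12
mod  → -3
dup  → -3 -3
+    → -6
3    → -6 3
mod  → 0
drop → (empty)
26   → 26
10   → 26 10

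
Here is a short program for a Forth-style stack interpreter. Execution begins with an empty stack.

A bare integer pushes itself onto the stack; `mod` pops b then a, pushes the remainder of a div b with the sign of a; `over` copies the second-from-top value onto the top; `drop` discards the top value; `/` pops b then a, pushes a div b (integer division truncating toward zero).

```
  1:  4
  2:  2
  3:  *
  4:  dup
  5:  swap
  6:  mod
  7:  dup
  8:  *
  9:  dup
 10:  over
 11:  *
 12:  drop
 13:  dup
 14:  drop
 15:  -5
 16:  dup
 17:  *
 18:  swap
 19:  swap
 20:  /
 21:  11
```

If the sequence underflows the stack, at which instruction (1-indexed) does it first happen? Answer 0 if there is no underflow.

4    -> 4
2    -> 4 2
*    -> 8
dup  -> 8 8
swap -> 8 8
mod  -> 0
dup  -> 0 0
*    -> 0
dup  -> 0 0
over -> 0 0 0
*    -> 0 0
drop -> 0
dup  -> 0 0
drop -> 0
-5   -> 0 -5
dup  -> 0 -5 -5
*    -> 0 25
swap -> 25 0
swap -> 0 25
/    -> 0
11   -> 0 11

0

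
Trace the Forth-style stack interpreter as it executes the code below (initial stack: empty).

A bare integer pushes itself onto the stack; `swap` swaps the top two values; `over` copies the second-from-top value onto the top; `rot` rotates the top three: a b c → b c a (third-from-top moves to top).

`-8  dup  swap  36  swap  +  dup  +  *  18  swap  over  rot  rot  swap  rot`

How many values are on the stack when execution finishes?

-8    [-8]
dup   [-8, -8]
swap  [-8, -8]
36    [-8, -8, 36]
swap  [-8, 36, -8]
+     [-8, 28]
dup   [-8, 28, 28]
+     [-8, 56]
*     [-448]
18    [-448, 18]
swap  [18, -448]
over  [18, -448, 18]
rot   [-448, 18, 18]
rot   [18, 18, -448]
swap  [18, -448, 18]
rot   [-448, 18, 18]

3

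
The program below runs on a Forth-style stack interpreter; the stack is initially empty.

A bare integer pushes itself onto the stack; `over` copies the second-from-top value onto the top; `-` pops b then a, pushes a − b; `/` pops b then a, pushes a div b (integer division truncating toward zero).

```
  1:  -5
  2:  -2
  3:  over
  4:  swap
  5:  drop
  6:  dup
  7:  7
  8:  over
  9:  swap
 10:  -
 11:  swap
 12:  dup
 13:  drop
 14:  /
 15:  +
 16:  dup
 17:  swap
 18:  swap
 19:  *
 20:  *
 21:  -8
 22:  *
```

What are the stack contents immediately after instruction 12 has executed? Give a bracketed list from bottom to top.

-5   : [-5]
-2   : [-5, -2]
over : [-5, -2, -5]
swap : [-5, -5, -2]
drop : [-5, -5]
dup  : [-5, -5, -5]
7    : [-5, -5, -5, 7]
over : [-5, -5, -5, 7, -5]
swap : [-5, -5, -5, -5, 7]
-    : [-5, -5, -5, -12]
swap : [-5, -5, -12, -5]
dup  : [-5, -5, -12, -5, -5]

[-5, -5, -12, -5, -5]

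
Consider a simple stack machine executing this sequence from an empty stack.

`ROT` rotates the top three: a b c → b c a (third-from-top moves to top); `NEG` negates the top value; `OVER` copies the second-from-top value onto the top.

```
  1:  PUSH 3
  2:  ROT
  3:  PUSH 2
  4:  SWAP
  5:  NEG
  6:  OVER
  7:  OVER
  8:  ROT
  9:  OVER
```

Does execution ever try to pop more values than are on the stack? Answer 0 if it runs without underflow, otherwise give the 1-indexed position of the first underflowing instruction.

2

PUSH 3 → [3]
ROT  — needs 3 operands, stack has 1 → underflow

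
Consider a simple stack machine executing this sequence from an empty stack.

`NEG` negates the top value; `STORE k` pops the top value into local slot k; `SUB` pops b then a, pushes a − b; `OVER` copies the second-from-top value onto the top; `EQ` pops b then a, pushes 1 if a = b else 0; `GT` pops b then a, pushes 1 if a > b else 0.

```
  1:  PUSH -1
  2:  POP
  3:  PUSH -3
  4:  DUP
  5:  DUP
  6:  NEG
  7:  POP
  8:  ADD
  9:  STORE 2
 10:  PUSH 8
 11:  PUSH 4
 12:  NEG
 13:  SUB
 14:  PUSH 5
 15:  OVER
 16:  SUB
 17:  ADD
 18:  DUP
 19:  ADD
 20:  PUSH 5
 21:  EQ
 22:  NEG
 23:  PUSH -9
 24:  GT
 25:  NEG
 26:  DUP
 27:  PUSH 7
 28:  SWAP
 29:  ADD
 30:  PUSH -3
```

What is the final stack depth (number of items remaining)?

PUSH -1 : [-1]
POP     : []
PUSH -3 : [-3]
DUP     : [-3, -3]
DUP     : [-3, -3, -3]
NEG     : [-3, -3, 3]
POP     : [-3, -3]
ADD     : [-6]
STORE 2 : []
PUSH 8  : [8]
PUSH 4  : [8, 4]
NEG     : [8, -4]
SUB     : [12]
PUSH 5  : [12, 5]
OVER    : [12, 5, 12]
SUB     : [12, -7]
ADD     : [5]
DUP     : [5, 5]
ADD     : [10]
PUSH 5  : [10, 5]
EQ      : [0]
NEG     : [0]
PUSH -9 : [0, -9]
GT      : [1]
NEG     : [-1]
DUP     : [-1, -1]
PUSH 7  : [-1, -1, 7]
SWAP    : [-1, 7, -1]
ADD     : [-1, 6]
PUSH -3 : [-1, 6, -3]

3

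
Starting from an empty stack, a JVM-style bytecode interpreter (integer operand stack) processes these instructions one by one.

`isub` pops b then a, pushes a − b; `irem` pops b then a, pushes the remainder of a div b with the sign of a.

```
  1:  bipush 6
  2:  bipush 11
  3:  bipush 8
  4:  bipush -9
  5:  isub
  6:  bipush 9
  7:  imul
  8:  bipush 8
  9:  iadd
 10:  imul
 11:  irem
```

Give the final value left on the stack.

6

bipush 6  : 6
bipush 11 : 6 11
bipush 8  : 6 11 8
bipush -9 : 6 11 8 -9
isub      : 6 11 17
bipush 9  : 6 11 17 9
imul      : 6 11 153
bipush 8  : 6 11 153 8
iadd      : 6 11 161
imul      : 6 1771
irem      : 6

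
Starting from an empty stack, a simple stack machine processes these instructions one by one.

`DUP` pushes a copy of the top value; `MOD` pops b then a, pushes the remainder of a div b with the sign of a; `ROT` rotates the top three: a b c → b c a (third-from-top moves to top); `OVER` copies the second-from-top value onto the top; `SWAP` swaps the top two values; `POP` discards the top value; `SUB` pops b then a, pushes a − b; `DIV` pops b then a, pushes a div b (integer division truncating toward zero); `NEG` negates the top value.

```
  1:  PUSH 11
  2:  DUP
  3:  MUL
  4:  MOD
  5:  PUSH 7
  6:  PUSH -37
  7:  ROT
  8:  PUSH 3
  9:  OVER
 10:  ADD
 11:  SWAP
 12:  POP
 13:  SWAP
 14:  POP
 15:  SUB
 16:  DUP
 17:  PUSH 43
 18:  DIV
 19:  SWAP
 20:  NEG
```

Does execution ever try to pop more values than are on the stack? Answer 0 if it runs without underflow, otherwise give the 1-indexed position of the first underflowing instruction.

4

PUSH 11 → 11
DUP     → 11 11
MUL     → 121
MOD  — needs 2 operands, stack has 1 → underflow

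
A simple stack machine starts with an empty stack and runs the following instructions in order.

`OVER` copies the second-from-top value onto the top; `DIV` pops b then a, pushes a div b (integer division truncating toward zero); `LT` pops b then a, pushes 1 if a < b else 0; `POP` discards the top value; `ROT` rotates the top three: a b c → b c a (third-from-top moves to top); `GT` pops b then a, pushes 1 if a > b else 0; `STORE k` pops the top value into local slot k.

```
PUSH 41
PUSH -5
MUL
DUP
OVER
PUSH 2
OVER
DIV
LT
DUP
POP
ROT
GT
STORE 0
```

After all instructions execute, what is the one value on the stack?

PUSH 41 : [41]
PUSH -5 : [41, -5]
MUL     : [-205]
DUP     : [-205, -205]
OVER    : [-205, -205, -205]
PUSH 2  : [-205, -205, -205, 2]
OVER    : [-205, -205, -205, 2, -205]
DIV     : [-205, -205, -205, 0]
LT      : [-205, -205, 1]
DUP     : [-205, -205, 1, 1]
POP     : [-205, -205, 1]
ROT     : [-205, 1, -205]
GT      : [-205, 1]
STORE 0 : [-205]

-205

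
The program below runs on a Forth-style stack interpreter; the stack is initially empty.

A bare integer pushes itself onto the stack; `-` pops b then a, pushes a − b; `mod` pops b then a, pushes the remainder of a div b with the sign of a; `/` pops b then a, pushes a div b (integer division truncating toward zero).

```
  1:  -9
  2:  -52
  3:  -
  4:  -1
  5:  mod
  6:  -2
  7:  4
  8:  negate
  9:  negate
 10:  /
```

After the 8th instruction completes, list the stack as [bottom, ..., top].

-9     → [-9]
-52    → [-9, -52]
-      → [43]
-1     → [43, -1]
mod    → [0]
-2     → [0, -2]
4      → [0, -2, 4]
negate → [0, -2, -4]

[0, -2, -4]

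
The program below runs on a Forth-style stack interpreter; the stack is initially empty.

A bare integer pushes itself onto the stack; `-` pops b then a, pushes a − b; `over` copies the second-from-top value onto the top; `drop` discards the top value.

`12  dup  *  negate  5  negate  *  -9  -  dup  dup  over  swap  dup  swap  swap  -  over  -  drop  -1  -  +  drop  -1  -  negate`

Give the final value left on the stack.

-730

12     : [12]
dup    : [12, 12]
*      : [144]
negate : [-144]
5      : [-144, 5]
negate : [-144, -5]
*      : [720]
-9     : [720, -9]
-      : [729]
dup    : [729, 729]
dup    : [729, 729, 729]
over   : [729, 729, 729, 729]
swap   : [729, 729, 729, 729]
dup    : [729, 729, 729, 729, 729]
swap   : [729, 729, 729, 729, 729]
swap   : [729, 729, 729, 729, 729]
-      : [729, 729, 729, 0]
over   : [729, 729, 729, 0, 729]
-      : [729, 729, 729, -729]
drop   : [729, 729, 729]
-1     : [729, 729, 729, -1]
-      : [729, 729, 730]
+      : [729, 1459]
drop   : [729]
-1     : [729, -1]
-      : [730]
negate : [-730]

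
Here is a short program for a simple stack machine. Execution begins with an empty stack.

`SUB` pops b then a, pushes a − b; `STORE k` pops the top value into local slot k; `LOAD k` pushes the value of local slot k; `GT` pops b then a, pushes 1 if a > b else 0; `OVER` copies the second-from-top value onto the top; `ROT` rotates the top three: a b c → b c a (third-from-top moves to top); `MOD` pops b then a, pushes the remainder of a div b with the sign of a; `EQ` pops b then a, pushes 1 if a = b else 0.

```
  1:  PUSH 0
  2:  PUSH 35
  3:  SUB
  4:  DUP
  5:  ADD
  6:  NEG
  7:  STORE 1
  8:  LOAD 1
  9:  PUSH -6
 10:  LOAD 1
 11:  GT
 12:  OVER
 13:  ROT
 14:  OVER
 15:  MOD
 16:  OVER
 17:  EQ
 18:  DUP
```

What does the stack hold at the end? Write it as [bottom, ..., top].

[0, 70, 0, 0]

PUSH 0   [0]
PUSH 35  [0, 35]
SUB      [-35]
DUP      [-35, -35]
ADD      [-70]
NEG      [70]
STORE 1  []
LOAD 1   [70]
PUSH -6  [70, -6]
LOAD 1   [70, -6, 70]
GT       [70, 0]
OVER     [70, 0, 70]
ROT      [0, 70, 70]
OVER     [0, 70, 70, 70]
MOD      [0, 70, 0]
OVER     [0, 70, 0, 70]
EQ       [0, 70, 0]
DUP      [0, 70, 0, 0]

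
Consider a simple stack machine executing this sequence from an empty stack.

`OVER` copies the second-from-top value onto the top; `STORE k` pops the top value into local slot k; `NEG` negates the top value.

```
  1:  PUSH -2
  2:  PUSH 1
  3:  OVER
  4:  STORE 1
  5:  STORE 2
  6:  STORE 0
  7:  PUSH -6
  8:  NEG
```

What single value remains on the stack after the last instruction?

PUSH -2 → -2
PUSH 1  → -2 1
OVER    → -2 1 -2
STORE 1 → -2 1
STORE 2 → -2
STORE 0 → (empty)
PUSH -6 → -6
NEG     → 6

6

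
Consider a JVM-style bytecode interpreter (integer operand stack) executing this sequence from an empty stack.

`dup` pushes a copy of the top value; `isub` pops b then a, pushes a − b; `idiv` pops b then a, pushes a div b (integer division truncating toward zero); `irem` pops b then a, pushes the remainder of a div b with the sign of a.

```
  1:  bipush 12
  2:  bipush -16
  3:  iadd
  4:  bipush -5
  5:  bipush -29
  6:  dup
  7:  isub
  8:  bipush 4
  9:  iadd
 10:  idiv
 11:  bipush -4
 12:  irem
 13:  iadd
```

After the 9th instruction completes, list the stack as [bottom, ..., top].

bipush 12  : 12
bipush -16 : 12 -16
iadd       : -4
bipush -5  : -4 -5
bipush -29 : -4 -5 -29
dup        : -4 -5 -29 -29
isub       : -4 -5 0
bipush 4   : -4 -5 0 4
iadd       : -4 -5 4

[-4, -5, 4]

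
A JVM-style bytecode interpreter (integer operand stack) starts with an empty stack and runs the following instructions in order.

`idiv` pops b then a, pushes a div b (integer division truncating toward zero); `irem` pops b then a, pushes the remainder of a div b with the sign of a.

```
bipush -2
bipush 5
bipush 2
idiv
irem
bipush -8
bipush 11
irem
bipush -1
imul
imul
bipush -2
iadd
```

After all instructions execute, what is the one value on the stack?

bipush -2 -> -2
bipush 5  -> -2 5
bipush 2  -> -2 5 2
idiv      -> -2 2
irem      -> 0
bipush -8 -> 0 -8
bipush 11 -> 0 -8 11
irem      -> 0 -8
bipush -1 -> 0 -8 -1
imul      -> 0 8
imul      -> 0
bipush -2 -> 0 -2
iadd      -> -2

-2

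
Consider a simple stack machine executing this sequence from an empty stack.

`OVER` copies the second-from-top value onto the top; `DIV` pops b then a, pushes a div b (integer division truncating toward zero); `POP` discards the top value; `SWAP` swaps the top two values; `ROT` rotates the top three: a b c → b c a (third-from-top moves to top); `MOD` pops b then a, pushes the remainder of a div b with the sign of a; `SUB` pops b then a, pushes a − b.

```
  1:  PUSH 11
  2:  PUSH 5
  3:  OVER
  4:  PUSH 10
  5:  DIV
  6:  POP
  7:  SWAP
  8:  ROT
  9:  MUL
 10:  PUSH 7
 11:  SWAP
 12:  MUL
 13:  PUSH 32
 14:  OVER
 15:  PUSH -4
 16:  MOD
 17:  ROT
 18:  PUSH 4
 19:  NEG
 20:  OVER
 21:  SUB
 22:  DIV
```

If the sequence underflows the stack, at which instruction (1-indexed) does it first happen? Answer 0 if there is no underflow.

8

PUSH 11 -> 11
PUSH 5  -> 11 5
OVER    -> 11 5 11
PUSH 10 -> 11 5 11 10
DIV     -> 11 5 1
POP     -> 11 5
SWAP    -> 5 11
ROT  — needs 3 operands, stack has 2 → underflow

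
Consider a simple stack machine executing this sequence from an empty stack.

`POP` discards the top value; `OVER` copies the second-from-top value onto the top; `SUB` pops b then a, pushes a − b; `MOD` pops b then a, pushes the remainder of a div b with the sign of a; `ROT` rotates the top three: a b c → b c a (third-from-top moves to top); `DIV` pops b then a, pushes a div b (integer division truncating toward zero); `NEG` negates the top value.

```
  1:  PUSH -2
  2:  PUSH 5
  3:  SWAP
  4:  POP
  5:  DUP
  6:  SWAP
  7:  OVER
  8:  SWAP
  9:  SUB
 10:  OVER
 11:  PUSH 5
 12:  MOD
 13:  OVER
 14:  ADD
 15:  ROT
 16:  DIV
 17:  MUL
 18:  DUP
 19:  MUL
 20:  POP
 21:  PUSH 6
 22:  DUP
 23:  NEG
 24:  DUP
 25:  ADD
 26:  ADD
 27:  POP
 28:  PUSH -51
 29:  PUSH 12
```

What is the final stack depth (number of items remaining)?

2

PUSH -2  → -2
PUSH 5   → -2 5
SWAP     → 5 -2
POP      → 5
DUP      → 5 5
SWAP     → 5 5
OVER     → 5 5 5
SWAP     → 5 5 5
SUB      → 5 0
OVER     → 5 0 5
PUSH 5   → 5 0 5 5
MOD      → 5 0 0
OVER     → 5 0 0 0
ADD      → 5 0 0
ROT      → 0 0 5
DIV      → 0 0
MUL      → 0
DUP      → 0 0
MUL      → 0
POP      → (empty)
PUSH 6   → 6
DUP      → 6 6
NEG      → 6 -6
DUP      → 6 -6 -6
ADD      → 6 -12
ADD      → -6
POP      → (empty)
PUSH -51 → -51
PUSH 12  → -51 12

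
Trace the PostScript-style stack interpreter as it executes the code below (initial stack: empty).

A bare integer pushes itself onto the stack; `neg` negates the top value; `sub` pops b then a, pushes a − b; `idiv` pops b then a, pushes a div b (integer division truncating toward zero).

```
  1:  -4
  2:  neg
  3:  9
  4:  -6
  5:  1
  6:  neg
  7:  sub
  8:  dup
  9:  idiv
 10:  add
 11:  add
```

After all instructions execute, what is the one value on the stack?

-4    [-4]
neg   [4]
9     [4, 9]
-6    [4, 9, -6]
1     [4, 9, -6, 1]
neg   [4, 9, -6, -1]
sub   [4, 9, -5]
dup   [4, 9, -5, -5]
idiv  [4, 9, 1]
add   [4, 10]
add   [14]

14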